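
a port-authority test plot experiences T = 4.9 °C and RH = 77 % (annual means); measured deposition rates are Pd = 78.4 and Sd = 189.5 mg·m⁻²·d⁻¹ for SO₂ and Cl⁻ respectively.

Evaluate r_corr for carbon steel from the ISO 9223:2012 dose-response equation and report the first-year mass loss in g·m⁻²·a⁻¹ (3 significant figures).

r_corr = 611 g·m⁻²·a⁻¹

carbon steel: temperature factor f = +0.150·(-5.1) = -0.7650
  SO₂ term: 1.77·78.4^0.52·exp(0.02·77-0.7650) = 37.12
  Cl⁻ term: 0.102·189.5^0.62·exp(0.033·77+0.04·4.9) = 40.68
  r_corr = 37.12 + 40.68 = 77.8 μm/a
Convert to mass loss: 77.8 μm/a × 7.85 g/cm³ = 610.7 g·m⁻²·a⁻¹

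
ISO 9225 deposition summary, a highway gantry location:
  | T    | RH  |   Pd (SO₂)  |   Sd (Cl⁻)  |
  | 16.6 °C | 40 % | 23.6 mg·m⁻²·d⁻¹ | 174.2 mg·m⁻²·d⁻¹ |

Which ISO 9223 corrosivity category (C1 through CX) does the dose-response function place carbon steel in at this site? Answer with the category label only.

carbon steel: T>10 °C ⇒ hinge -0.054·(16.6−10) = -0.3564
  sulphur-dioxide contribution → 14.27 μm/a
  chloride contribution → 18.18 μm/a
  total first-year rate 32.46 μm/a
Category bounds: 25…50 μm/a bracket r_corr ⇒ C3

C3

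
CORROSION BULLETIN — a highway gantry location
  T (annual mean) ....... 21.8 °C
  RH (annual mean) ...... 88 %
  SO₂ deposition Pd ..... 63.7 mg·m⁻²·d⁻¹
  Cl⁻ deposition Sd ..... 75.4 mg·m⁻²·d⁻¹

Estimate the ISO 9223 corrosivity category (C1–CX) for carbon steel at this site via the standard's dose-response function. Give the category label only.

carbon steel: temperature factor f = -0.054·(11.8) = -0.6372
  sulphur-dioxide contribution → 47.18 μm/a
  chloride contribution → 64.93 μm/a
  ⇒ r_corr(carbon steel) = 112.1 μm/a
Category bounds: 80…200 μm/a bracket r_corr ⇒ C5

C5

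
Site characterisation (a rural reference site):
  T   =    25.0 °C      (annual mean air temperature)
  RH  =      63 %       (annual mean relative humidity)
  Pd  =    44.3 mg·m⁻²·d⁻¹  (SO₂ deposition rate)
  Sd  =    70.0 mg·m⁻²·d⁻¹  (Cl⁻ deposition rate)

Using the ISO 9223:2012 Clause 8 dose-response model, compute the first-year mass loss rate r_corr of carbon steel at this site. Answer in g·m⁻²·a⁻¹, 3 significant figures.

carbon steel: T>10 °C ⇒ hinge -0.054·(25.0−10) = -0.8100
  SO₂ term: 1.77·44.3^0.52·exp(0.02·63-0.8100) = 19.93
  Sd branch = 0.102·Sd^0.62·e^(0.033·RH+0.04·T) = 30.89 μm/a
  r_corr = 19.93 + 30.89 = 50.82 μm/a
Convert to mass loss: 50.82 μm/a × 7.85 g/cm³ = 398.9 g·m⁻²·a⁻¹

r_corr = 399 g·m⁻²·a⁻¹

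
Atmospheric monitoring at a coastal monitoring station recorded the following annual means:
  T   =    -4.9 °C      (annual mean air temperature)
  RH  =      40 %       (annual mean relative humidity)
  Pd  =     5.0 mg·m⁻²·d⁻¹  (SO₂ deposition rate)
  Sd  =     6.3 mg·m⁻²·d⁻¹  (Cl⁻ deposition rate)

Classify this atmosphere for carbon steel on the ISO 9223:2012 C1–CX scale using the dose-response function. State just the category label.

C2

carbon steel: f(T) = +0.150·(T−10) [T≤10 °C] = -2.2350
  sulphur-dioxide contribution → 0.9733 μm/a
  chloride contribution → 0.9825 μm/a
  total first-year rate 1.956 μm/a
ISO 9223 Table 2 (carbon steel): 1.3 < 1.96 ≤ 25 μm/a ⇒ C2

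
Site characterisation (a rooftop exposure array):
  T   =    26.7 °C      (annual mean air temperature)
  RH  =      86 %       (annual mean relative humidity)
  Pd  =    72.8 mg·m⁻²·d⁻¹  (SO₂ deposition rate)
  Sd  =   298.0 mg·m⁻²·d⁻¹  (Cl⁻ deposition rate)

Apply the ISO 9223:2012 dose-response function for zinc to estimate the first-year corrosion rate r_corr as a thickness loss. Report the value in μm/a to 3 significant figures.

r_corr = 10.0 μm/a

zinc: temperature factor f = -0.071·(16.7) = -1.1857
  sulphur-dioxide contribution → 1.358 μm/a
  chloride contribution → 8.665 μm/a
  total first-year rate 10.02 μm/a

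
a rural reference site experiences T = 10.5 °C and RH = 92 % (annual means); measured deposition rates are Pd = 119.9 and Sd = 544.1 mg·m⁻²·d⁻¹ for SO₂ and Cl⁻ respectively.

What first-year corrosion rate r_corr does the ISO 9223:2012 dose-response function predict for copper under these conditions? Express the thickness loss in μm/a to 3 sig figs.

copper: T>10 °C ⇒ hinge -0.080·(10.5−10) = -0.0400
  Pd branch = 0.0053·Pd^0.26·e^(0.059·RH+f) = 4.025 μm/a
  Sd branch = 0.01025·Sd^0.27·e^(0.036·RH+0.049·T) = 2.577 μm/a
  sum: 4.025 + 2.577 → r_corr = 6.602 μm/a

r_corr = 6.60 μm/a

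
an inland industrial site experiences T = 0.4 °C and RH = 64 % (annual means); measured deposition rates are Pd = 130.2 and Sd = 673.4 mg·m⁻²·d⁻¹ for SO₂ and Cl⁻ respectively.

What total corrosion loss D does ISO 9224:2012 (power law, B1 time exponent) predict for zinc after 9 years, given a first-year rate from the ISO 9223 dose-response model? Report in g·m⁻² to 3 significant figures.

zinc: f(T) = +0.038·(T−10) [T≤10 °C] = -0.3648
  Pd branch = 0.0129·Pd^0.44·e^(0.046·RH+f) = 1.449 μm/a
  Cl⁻ term: 0.0175·673.4^0.57·exp(0.008·64+0.085·0.4) = 1.237
  r_corr = 1.449 + 1.237 = 2.686 μm/a
Power-law: D(9) = r_corr · 9^0.813
  D(9) = 2.686 × 9^0.813 = 2.686 × 5.968 = 16.03 μm
  Mass loss = 16.03 μm × 7.14 g/cm³ = 114.4 g·m⁻²

D(9) = 114 g·m⁻²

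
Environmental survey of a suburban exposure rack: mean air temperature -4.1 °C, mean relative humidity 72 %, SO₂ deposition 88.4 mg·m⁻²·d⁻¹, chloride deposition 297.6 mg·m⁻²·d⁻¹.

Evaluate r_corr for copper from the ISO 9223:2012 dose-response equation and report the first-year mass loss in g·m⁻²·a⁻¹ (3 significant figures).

copper: temperature factor f = +0.126·(-14.1) = -1.7766
  sulphur-dioxide contribution → 0.2012 μm/a
  chloride contribution → 0.5213 μm/a
  ⇒ r_corr(copper) = 0.7225 μm/a
Convert to mass loss: 0.7225 μm/a × 8.96 g/cm³ = 6.473 g·m⁻²·a⁻¹

r_corr = 6.47 g·m⁻²·a⁻¹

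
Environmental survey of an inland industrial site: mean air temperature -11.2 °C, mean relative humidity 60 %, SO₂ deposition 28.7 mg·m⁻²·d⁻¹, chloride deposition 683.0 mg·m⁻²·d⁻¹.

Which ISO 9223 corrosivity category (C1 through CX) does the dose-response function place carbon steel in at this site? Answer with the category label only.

carbon steel: T≤10 °C ⇒ hinge +0.150·(-11.2−10) = -3.1800
  Pd branch = 1.77·Pd^0.52·e^(0.02·RH+f) = 1.4 μm/a
  Cl⁻ term: 0.102·683.0^0.62·exp(0.033·60+0.04·-11.2) = 26.99
  r_corr = 1.4 + 26.99 = 28.39 μm/a
28.4 μm/a falls in (25, 50] for carbon steel → category C3

C3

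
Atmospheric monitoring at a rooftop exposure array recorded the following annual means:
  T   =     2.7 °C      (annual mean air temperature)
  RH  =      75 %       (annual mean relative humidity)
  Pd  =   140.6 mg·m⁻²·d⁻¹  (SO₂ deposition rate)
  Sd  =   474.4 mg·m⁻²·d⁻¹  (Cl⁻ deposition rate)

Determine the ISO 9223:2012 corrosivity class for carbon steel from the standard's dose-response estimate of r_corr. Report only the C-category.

C5

carbon steel: T≤10 °C ⇒ hinge +0.150·(2.7−10) = -1.0950
  Pd branch = 1.77·Pd^0.52·e^(0.02·RH+f) = 34.74 μm/a
  Sd branch = 0.102·Sd^0.62·e^(0.033·RH+0.04·T) = 61.6 μm/a
  sum: 34.74 + 61.6 → r_corr = 96.34 μm/a
Category bounds: 80…200 μm/a bracket r_corr ⇒ C5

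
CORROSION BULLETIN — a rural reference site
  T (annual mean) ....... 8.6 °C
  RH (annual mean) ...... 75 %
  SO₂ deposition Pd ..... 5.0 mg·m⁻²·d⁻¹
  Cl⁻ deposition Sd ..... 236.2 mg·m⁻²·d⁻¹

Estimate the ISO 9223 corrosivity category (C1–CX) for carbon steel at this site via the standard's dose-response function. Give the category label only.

carbon steel: f(T) = +0.150·(T−10) [T≤10 °C] = -0.2100
  Pd branch = 1.77·Pd^0.52·e^(0.02·RH+f) = 14.85 μm/a
  Sd branch = 0.102·Sd^0.62·e^(0.033·RH+0.04·T) = 50.62 μm/a
  r_corr = 14.85 + 50.62 = 65.47 μm/a
Category bounds: 50…80 μm/a bracket r_corr ⇒ C4

C4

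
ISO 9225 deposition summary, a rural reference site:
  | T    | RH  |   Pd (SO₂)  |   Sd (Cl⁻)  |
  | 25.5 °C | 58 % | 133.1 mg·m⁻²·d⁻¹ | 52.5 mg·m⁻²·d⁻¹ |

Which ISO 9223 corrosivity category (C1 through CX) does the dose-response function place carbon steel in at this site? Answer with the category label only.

C4

carbon steel: temperature factor f = -0.054·(15.5) = -0.8370
  SO₂ term: 1.77·133.1^0.52·exp(0.02·58-0.8370) = 31.1
  Cl⁻ term: 0.102·52.5^0.62·exp(0.033·58+0.04·25.5) = 22.35
  sum: 31.1 + 22.35 → r_corr = 53.46 μm/a
ISO 9223 Table 2 (carbon steel): 50 < 53.5 ≤ 80 μm/a ⇒ C4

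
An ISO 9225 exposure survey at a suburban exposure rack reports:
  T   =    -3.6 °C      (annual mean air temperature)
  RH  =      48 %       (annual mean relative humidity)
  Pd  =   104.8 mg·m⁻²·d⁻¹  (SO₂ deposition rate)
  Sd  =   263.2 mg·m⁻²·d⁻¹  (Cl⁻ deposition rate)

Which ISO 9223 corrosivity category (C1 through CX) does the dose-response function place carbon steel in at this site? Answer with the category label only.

carbon steel: temperature factor f = +0.150·(-13.6) = -2.0400
  SO₂ term: 1.77·104.8^0.52·exp(0.02·48-2.0400) = 6.753
  Cl⁻ term: 0.102·263.2^0.62·exp(0.033·48+0.04·-3.6) = 13.63
  r_corr = 6.753 + 13.63 = 20.39 μm/a
Category bounds: 1.3…25 μm/a bracket r_corr ⇒ C2

C2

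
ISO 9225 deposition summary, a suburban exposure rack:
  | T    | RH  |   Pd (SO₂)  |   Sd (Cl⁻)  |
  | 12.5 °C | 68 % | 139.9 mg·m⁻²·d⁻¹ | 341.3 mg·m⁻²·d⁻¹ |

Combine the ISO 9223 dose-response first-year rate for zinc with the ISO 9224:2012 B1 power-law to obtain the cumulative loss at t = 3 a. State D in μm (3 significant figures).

zinc: T>10 °C ⇒ hinge -0.071·(12.5−10) = -0.1775
  SO₂ term: 0.0129·139.9^0.44·exp(0.046·68-0.1775) = 2.168
  Cl⁻ term: 0.0175·341.3^0.57·exp(0.008·68+0.085·12.5) = 2.424
  r_corr = 2.168 + 2.424 = 4.593 μm/a
Long-term exponent b (ISO 9224 Table 2, B1) = 0.813
  D(3) = 4.593 × 3^0.813 = 4.593 × 2.443 = 11.22 μm

D(3) = 11.2 μm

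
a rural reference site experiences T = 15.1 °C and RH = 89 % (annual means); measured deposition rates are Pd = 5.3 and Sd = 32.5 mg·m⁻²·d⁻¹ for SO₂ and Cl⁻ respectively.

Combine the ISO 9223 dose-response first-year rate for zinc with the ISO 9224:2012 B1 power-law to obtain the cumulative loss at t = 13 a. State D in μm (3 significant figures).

zinc: T>10 °C ⇒ hinge -0.071·(15.1−10) = -0.3621
  SO₂ term: 0.0129·5.3^0.44·exp(0.046·89-0.3621) = 1.122
  Sd branch = 0.0175·Sd^0.57·e^(0.008·RH+0.085·T) = 0.9364 μm/a
  r_corr = 1.122 + 0.9364 = 2.058 μm/a
ISO 9224: D(t) = r_corr · t^b with b = 0.813 (zinc, B1)
  D(13) = 2.058 × 13^0.813 = 2.058 × 8.047 = 16.56 μm

D(13) = 16.6 μm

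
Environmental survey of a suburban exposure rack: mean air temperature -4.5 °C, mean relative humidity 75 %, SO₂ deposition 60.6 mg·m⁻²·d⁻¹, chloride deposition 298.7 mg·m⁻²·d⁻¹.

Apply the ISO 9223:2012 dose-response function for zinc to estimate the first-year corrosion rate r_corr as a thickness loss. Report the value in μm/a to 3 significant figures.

r_corr = 1.99 μm/a

zinc: T≤10 °C ⇒ hinge +0.038·(-4.5−10) = -0.5510
  Pd branch = 0.0129·Pd^0.44·e^(0.046·RH+f) = 1.425 μm/a
  Cl⁻ term: 0.0175·298.7^0.57·exp(0.008·75+0.085·-4.5) = 0.5602
  r_corr = 1.425 + 0.5602 = 1.986 μm/a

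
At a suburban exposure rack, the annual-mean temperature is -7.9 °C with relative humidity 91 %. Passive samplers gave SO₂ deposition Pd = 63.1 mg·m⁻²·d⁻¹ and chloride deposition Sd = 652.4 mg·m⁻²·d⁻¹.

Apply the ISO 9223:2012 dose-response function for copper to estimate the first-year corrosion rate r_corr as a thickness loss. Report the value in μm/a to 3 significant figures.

r_corr = 1.41 μm/a

copper: T≤10 °C ⇒ hinge +0.126·(-7.9−10) = -2.2554
  Pd branch = 0.0053·Pd^0.26·e^(0.059·RH+f) = 0.3504 μm/a
  Cl⁻ term: 0.01025·652.4^0.27·exp(0.036·91+0.049·-7.9) = 1.06
  sum: 0.3504 + 1.06 → r_corr = 1.41 μm/a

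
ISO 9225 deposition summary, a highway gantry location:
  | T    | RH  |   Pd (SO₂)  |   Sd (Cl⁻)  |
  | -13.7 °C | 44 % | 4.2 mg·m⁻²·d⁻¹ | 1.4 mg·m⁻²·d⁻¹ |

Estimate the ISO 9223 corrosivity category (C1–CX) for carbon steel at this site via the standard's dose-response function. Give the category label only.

carbon steel: f(T) = +0.150·(T−10) [T≤10 °C] = -3.5550
  sulphur-dioxide contribution → 0.2572 μm/a
  chloride contribution → 0.3103 μm/a
  ⇒ r_corr(carbon steel) = 0.5675 μm/a
Category bounds: 0…1.3 μm/a bracket r_corr ⇒ C1

C1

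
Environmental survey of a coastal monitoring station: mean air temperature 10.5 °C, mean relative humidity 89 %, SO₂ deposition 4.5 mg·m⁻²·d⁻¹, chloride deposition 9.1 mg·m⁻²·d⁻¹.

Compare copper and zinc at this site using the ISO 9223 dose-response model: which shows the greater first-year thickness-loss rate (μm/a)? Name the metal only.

copper: temperature factor f = -0.080·(0.5) = -0.0400
  sulphur-dioxide contribution → 1.436 μm/a
  chloride contribution → 0.7666 μm/a
  total first-year rate 2.203 μm/a
zinc: temperature factor f = -0.071·(0.5) = -0.0355
  sulphur-dioxide contribution → 1.447 μm/a
  chloride contribution → 0.3066 μm/a
  ⇒ r_corr(zinc) = 1.754 μm/a
Ordering by μm/a: copper (2.2) > zinc (1.75)

copper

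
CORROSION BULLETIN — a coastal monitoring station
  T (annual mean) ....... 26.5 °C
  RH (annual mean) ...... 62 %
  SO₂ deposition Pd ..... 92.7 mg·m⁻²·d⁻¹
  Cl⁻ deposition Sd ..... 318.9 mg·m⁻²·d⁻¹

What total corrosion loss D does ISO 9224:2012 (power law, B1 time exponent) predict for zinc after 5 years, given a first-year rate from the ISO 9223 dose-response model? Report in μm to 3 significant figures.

D(5) = 28.9 μm

zinc: f(T) = -0.071·(T−10) [T>10 °C] = -1.1715
  Pd branch = 0.0129·Pd^0.44·e^(0.046·RH+f) = 0.5081 μm/a
  Cl⁻ term: 0.0175·318.9^0.57·exp(0.008·62+0.085·26.5) = 7.308
  sum: 0.5081 + 7.308 → r_corr = 7.816 μm/a
Long-term exponent b (ISO 9224 Table 2, B1) = 0.813
  D(5) = 7.816 × 5^0.813 = 7.816 × 3.701 = 28.92 μm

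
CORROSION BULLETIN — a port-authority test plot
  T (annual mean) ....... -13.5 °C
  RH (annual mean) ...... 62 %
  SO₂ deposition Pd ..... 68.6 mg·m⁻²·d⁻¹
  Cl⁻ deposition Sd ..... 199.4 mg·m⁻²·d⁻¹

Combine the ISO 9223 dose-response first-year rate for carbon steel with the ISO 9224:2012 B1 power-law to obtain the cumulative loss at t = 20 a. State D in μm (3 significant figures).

D(20) = 66.5 μm

carbon steel: temperature factor f = +0.150·(-23.5) = -3.5250
  sulphur-dioxide contribution → 1.624 μm/a
  chloride contribution → 12.26 μm/a
  total first-year rate 13.88 μm/a
ISO 9224: D(t) = r_corr · t^b with b = 0.523 (carbon steel, B1)
  D(20) = 13.88 × 20^0.523 = 13.88 × 4.791 = 66.52 μm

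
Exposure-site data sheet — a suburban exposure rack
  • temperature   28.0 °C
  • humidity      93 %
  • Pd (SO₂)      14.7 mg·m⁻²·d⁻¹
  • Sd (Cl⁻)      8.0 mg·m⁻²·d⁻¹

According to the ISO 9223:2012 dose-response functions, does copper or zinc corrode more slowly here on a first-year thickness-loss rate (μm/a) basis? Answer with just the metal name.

zinc

copper: f(T) = -0.080·(T−10) [T>10 °C] = -1.4400
  SO₂ term: 0.0053·14.7^0.26·exp(0.059·93-1.4400) = 0.6101
  Sd branch = 0.01025·Sd^0.27·e^(0.036·RH+0.049·T) = 2.016 μm/a
  sum: 0.6101 + 2.016 → r_corr = 2.626 μm/a
zinc: T>10 °C ⇒ hinge -0.071·(28.0−10) = -1.2780
  Pd branch = 0.0129·Pd^0.44·e^(0.046·RH+f) = 0.8455 μm/a
  Cl⁻ term: 0.0175·8.0^0.57·exp(0.008·93+0.085·28.0) = 1.302
  sum: 0.8455 + 1.302 → r_corr = 2.147 μm/a
Ordering by μm/a: copper (2.63) > zinc (2.15)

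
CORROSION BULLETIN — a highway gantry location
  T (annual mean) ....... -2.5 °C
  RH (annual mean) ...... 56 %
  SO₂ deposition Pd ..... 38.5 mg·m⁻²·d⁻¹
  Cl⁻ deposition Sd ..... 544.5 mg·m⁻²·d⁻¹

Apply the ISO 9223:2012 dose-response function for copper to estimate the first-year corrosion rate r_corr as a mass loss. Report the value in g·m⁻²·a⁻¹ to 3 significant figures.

copper: temperature factor f = +0.126·(-12.5) = -1.5750
  sulphur-dioxide contribution → 0.07716 μm/a
  chloride contribution → 0.3731 μm/a
  total first-year rate 0.4502 μm/a
Convert to mass loss: 0.4502 μm/a × 8.96 g/cm³ = 4.034 g·m⁻²·a⁻¹

r_corr = 4.03 g·m⁻²·a⁻¹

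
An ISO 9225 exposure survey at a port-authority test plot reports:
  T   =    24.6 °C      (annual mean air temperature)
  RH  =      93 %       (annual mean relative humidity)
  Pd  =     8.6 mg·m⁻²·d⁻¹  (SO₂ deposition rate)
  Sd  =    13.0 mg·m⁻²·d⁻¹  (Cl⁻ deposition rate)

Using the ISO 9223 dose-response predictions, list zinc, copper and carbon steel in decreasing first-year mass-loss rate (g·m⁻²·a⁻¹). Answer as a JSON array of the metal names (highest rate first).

["carbon steel", "copper", "zinc"]

zinc: T>10 °C ⇒ hinge -0.071·(24.6−10) = -1.0366
  SO₂ term: 0.0129·8.6^0.44·exp(0.046·93-1.0366) = 0.8501
  Cl⁻ term: 0.0175·13.0^0.57·exp(0.008·93+0.085·24.6) = 1.286
  r_corr = 0.8501 + 1.286 = 2.136 μm/a
  mass loss = 2.136 μm/a × 7.14 g/cm³ = 15.25 g·m⁻²·a⁻¹
copper: temperature factor f = -0.080·(14.6) = -1.1680
  SO₂ term: 0.0053·8.6^0.26·exp(0.059·93-1.1680) = 0.6966
  Sd branch = 0.01025·Sd^0.27·e^(0.036·RH+0.049·T) = 1.945 μm/a
  r_corr = 0.6966 + 1.945 = 2.642 μm/a
  mass loss = 2.642 μm/a × 8.96 g/cm³ = 23.67 g·m⁻²·a⁻¹
carbon steel: T>10 °C ⇒ hinge -0.054·(24.6−10) = -0.7884
  Pd branch = 1.77·Pd^0.52·e^(0.02·RH+f) = 15.82 μm/a
  Cl⁻ term: 0.102·13.0^0.62·exp(0.033·93+0.04·24.6) = 28.8
  sum: 15.82 + 28.8 → r_corr = 44.63 μm/a
  mass loss = 44.63 μm/a × 7.85 g/cm³ = 350.3 g·m⁻²·a⁻¹
Ordering by g·m⁻²·a⁻¹: carbon steel (350) > copper (23.7) > zinc (15.3)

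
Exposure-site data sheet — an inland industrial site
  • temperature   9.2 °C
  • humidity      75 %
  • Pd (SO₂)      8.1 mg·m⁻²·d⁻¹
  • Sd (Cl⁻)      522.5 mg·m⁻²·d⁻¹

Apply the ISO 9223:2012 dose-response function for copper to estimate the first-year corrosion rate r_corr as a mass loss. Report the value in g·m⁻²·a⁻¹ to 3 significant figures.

r_corr = 17.8 g·m⁻²·a⁻¹

copper: temperature factor f = +0.126·(-0.8) = -0.1008
  SO₂ term: 0.0053·8.1^0.26·exp(0.059·75-0.1008) = 0.6894
  Cl⁻ term: 0.01025·522.5^0.27·exp(0.036·75+0.049·9.2) = 1.297
  r_corr = 0.6894 + 1.297 = 1.987 μm/a
Convert to mass loss: 1.987 μm/a × 8.96 g/cm³ = 17.8 g·m⁻²·a⁻¹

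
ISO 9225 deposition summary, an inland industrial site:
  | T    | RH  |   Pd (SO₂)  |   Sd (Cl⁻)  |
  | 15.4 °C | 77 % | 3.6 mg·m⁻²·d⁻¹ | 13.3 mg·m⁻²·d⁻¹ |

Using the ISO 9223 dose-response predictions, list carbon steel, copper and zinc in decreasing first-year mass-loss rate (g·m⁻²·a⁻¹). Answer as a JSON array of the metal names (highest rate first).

carbon steel: f(T) = -0.054·(T−10) [T>10 °C] = -0.2916
  SO₂ term: 1.77·3.6^0.52·exp(0.02·77-0.2916) = 12.01
  Cl⁻ term: 0.102·13.3^0.62·exp(0.033·77+0.04·15.4) = 11.92
  r_corr = 12.01 + 11.92 = 23.93 μm/a
  mass loss = 23.93 μm/a × 7.85 g/cm³ = 187.9 g·m⁻²·a⁻¹
copper: temperature factor f = -0.080·(5.4) = -0.4320
  SO₂ term: 0.0053·3.6^0.26·exp(0.059·77-0.4320) = 0.4511
  Cl⁻ term: 0.01025·13.3^0.27·exp(0.036·77+0.049·15.4) = 0.701
  sum: 0.4511 + 0.701 → r_corr = 1.152 μm/a
  mass loss = 1.152 μm/a × 8.96 g/cm³ = 10.32 g·m⁻²·a⁻¹
zinc: T>10 °C ⇒ hinge -0.071·(15.4−10) = -0.3834
  Pd branch = 0.0129·Pd^0.44·e^(0.046·RH+f) = 0.5335 μm/a
  Cl⁻ term: 0.0175·13.3^0.57·exp(0.008·77+0.085·15.4) = 0.5244
  sum: 0.5335 + 0.5244 → r_corr = 1.058 μm/a
  mass loss = 1.058 μm/a × 7.14 g/cm³ = 7.553 g·m⁻²·a⁻¹
Ordering by g·m⁻²·a⁻¹: carbon steel (188) > copper (10.3) > zinc (7.55)

["carbon steel", "copper", "zinc"]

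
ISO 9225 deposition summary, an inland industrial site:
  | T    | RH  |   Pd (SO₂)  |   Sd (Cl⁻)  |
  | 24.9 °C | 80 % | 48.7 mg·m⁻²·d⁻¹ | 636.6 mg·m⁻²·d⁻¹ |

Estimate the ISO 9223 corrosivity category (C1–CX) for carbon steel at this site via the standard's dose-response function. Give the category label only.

CX

carbon steel: temperature factor f = -0.054·(14.9) = -0.8046
  Pd branch = 1.77·Pd^0.52·e^(0.02·RH+f) = 29.58 μm/a
  Cl⁻ term: 0.102·636.6^0.62·exp(0.033·80+0.04·24.9) = 211.9
  sum: 29.58 + 211.9 → r_corr = 241.5 μm/a
ISO 9223 Table 2 (carbon steel): 200 < 241 ≤ 700 μm/a ⇒ CX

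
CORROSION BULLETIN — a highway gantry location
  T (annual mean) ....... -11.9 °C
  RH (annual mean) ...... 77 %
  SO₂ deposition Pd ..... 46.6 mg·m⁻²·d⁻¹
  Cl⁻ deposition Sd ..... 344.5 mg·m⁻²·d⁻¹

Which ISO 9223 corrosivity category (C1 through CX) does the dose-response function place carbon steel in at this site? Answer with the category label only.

carbon steel: temperature factor f = +0.150·(-21.9) = -3.2850
  SO₂ term: 1.77·46.6^0.52·exp(0.02·77-3.2850) = 2.279
  Sd branch = 0.102·Sd^0.62·e^(0.033·RH+0.04·T) = 30.09 μm/a
  r_corr = 2.279 + 30.09 = 32.37 μm/a
ISO 9223 Table 2 (carbon steel): 25 < 32.4 ≤ 50 μm/a ⇒ C3

C3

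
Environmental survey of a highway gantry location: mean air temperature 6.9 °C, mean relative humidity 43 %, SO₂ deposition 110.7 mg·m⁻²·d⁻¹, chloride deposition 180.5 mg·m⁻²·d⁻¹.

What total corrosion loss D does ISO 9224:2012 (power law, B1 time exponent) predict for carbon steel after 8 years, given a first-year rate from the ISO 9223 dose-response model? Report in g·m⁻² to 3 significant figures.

D(8) = 1.03e+03 g·m⁻²

carbon steel: temperature factor f = +0.150·(-3.1) = -0.4650
  sulphur-dioxide contribution → 30.37 μm/a
  chloride contribution → 13.92 μm/a
  ⇒ r_corr(carbon steel) = 44.3 μm/a
Long-term exponent b (ISO 9224 Table 2, B1) = 0.523
  D(8) = 44.3 × 8^0.523 = 44.3 × 2.967 = 131.4 μm
  Mass loss = 131.4 μm × 7.85 g/cm³ = 1032 g·m⁻²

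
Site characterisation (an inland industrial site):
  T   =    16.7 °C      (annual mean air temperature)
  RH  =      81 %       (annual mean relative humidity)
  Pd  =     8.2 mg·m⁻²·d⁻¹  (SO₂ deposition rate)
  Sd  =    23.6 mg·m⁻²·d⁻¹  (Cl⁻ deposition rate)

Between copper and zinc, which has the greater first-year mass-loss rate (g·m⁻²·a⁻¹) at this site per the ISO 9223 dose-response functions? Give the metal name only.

copper: temperature factor f = -0.080·(6.7) = -0.5360
  SO₂ term: 0.0053·8.2^0.26·exp(0.059·81-0.5360) = 0.6376
  Cl⁻ term: 0.01025·23.6^0.27·exp(0.036·81+0.049·16.7) = 1.007
  sum: 0.6376 + 1.007 → r_corr = 1.645 μm/a
  mass loss = 1.645 μm/a × 8.96 g/cm³ = 14.74 g·m⁻²·a⁻¹
zinc: T>10 °C ⇒ hinge -0.071·(16.7−10) = -0.4757
  SO₂ term: 0.0129·8.2^0.44·exp(0.046·81-0.4757) = 0.84
  Sd branch = 0.0175·Sd^0.57·e^(0.008·RH+0.085·T) = 0.8385 μm/a
  r_corr = 0.84 + 0.8385 = 1.678 μm/a
  mass loss = 1.678 μm/a × 7.14 g/cm³ = 11.98 g·m⁻²·a⁻¹
Ordering by g·m⁻²·a⁻¹: copper (14.7) > zinc (12)

copper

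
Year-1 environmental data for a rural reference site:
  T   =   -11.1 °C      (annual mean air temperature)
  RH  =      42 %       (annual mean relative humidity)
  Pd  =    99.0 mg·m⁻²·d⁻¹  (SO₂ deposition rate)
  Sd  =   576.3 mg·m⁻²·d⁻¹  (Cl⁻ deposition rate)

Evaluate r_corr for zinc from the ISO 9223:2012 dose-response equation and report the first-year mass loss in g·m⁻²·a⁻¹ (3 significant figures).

r_corr = 4.70 g·m⁻²·a⁻¹

zinc: f(T) = +0.038·(T−10) [T≤10 °C] = -0.8018
  sulphur-dioxide contribution → 0.3017 μm/a
  chloride contribution → 0.3571 μm/a
  ⇒ r_corr(zinc) = 0.6587 μm/a
Convert to mass loss: 0.6587 μm/a × 7.14 g/cm³ = 4.703 g·m⁻²·a⁻¹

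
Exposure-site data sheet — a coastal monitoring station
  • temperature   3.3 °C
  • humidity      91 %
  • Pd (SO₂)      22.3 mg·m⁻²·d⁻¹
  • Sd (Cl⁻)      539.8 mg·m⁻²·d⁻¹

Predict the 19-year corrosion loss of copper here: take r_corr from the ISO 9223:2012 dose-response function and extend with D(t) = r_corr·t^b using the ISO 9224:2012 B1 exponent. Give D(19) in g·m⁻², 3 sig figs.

copper: temperature factor f = +0.126·(-6.7) = -0.8442
  Pd branch = 0.0053·Pd^0.26·e^(0.059·RH+f) = 1.096 μm/a
  Sd branch = 0.01025·Sd^0.27·e^(0.036·RH+0.049·T) = 1.743 μm/a
  r_corr = 1.096 + 1.743 = 2.84 μm/a
Power-law: D(19) = r_corr · 19^0.667
  D(19) = 2.84 × 19^0.667 = 2.84 × 7.127 = 20.24 μm
  Mass loss = 20.24 μm × 8.96 g/cm³ = 181.3 g·m⁻²

D(19) = 181 g·m⁻²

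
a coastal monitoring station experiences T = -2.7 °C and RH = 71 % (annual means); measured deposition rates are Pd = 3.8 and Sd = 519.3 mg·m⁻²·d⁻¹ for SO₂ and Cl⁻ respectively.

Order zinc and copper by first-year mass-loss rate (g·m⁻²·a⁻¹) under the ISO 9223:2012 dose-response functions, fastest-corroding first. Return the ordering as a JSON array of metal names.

zinc: f(T) = +0.038·(T−10) [T≤10 °C] = -0.4826
  Pd branch = 0.0129·Pd^0.44·e^(0.046·RH+f) = 0.3754 μm/a
  Cl⁻ term: 0.0175·519.3^0.57·exp(0.008·71+0.085·-2.7) = 0.8666
  r_corr = 0.3754 + 0.8666 = 1.242 μm/a
  mass loss = 1.242 μm/a × 7.14 g/cm³ = 8.868 g·m⁻²·a⁻¹
copper: temperature factor f = +0.126·(-12.7) = -1.6002
  SO₂ term: 0.0053·3.8^0.26·exp(0.059·71-1.6002) = 0.09984
  Sd branch = 0.01025·Sd^0.27·e^(0.036·RH+0.049·T) = 0.6259 μm/a
  sum: 0.09984 + 0.6259 → r_corr = 0.7257 μm/a
  mass loss = 0.7257 μm/a × 8.96 g/cm³ = 6.502 g·m⁻²·a⁻¹
Ordering by g·m⁻²·a⁻¹: zinc (8.87) > copper (6.5)

["zinc", "copper"]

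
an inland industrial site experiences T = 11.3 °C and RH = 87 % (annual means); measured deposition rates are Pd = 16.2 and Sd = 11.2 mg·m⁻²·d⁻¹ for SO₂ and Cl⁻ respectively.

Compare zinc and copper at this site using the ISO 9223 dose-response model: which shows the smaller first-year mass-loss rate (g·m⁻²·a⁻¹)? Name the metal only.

zinc: T>10 °C ⇒ hinge -0.071·(11.3−10) = -0.0923
  SO₂ term: 0.0129·16.2^0.44·exp(0.046·87-0.0923) = 2.191
  Cl⁻ term: 0.0175·11.2^0.57·exp(0.008·87+0.085·11.3) = 0.3635
  r_corr = 2.191 + 0.3635 = 2.555 μm/a
  mass loss = 2.555 μm/a × 7.14 g/cm³ = 18.24 g·m⁻²·a⁻¹
copper: temperature factor f = -0.080·(1.3) = -0.1040
  Pd branch = 0.0053·Pd^0.26·e^(0.059·RH+f) = 1.67 μm/a
  Sd branch = 0.01025·Sd^0.27·e^(0.036·RH+0.049·T) = 0.7847 μm/a
  r_corr = 1.67 + 0.7847 = 2.455 μm/a
  mass loss = 2.455 μm/a × 8.96 g/cm³ = 22 g·m⁻²·a⁻¹
Ordering by g·m⁻²·a⁻¹: copper (22) > zinc (18.2)

zinc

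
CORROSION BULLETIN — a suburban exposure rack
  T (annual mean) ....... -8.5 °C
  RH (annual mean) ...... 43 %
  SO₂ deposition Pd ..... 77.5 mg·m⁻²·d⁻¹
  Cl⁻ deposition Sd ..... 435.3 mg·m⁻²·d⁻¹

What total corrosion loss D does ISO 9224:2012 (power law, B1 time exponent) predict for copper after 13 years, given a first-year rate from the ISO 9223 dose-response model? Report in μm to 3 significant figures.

copper: temperature factor f = +0.126·(-18.5) = -2.3310
  Pd branch = 0.0053·Pd^0.26·e^(0.059·RH+f) = 0.02018 μm/a
  Cl⁻ term: 0.01025·435.3^0.27·exp(0.036·43+0.049·-8.5) = 0.1639
  r_corr = 0.02018 + 0.1639 = 0.1841 μm/a
Power-law: D(13) = r_corr · 13^0.667
  D(13) = 0.1841 × 13^0.667 = 0.1841 × 5.534 = 1.019 μm

D(13) = 1.02 μm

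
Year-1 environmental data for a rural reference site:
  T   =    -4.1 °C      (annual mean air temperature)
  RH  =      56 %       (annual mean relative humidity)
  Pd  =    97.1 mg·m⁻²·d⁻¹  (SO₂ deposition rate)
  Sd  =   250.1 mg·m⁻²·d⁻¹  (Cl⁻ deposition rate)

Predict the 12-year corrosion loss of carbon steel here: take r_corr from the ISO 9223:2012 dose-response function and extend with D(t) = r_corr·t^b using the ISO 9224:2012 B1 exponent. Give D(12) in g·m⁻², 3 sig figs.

D(12) = 689 g·m⁻²

carbon steel: f(T) = +0.150·(T−10) [T≤10 °C] = -2.1150
  SO₂ term: 1.77·97.1^0.52·exp(0.02·56-2.1150) = 7.066
  Sd branch = 0.102·Sd^0.62·e^(0.033·RH+0.04·T) = 16.86 μm/a
  r_corr = 7.066 + 16.86 = 23.92 μm/a
Long-term exponent b (ISO 9224 Table 2, B1) = 0.523
  D(12) = 23.92 × 12^0.523 = 23.92 × 3.668 = 87.75 μm
  Mass loss = 87.75 μm × 7.85 g/cm³ = 688.8 g·m⁻²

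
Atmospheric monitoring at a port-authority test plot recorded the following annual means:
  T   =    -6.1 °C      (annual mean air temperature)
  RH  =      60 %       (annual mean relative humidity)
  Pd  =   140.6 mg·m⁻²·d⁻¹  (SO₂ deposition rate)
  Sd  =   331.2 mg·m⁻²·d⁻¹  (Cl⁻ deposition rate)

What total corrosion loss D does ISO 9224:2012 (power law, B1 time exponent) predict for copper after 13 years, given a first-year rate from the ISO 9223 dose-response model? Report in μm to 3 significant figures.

copper: temperature factor f = +0.126·(-16.1) = -2.0286
  Pd branch = 0.0053·Pd^0.26·e^(0.059·RH+f) = 0.08693 μm/a
  Sd branch = 0.01025·Sd^0.27·e^(0.036·RH+0.049·T) = 0.3158 μm/a
  r_corr = 0.08693 + 0.3158 = 0.4027 μm/a
ISO 9224: D(t) = r_corr · t^b with b = 0.667 (copper, B1)
  D(13) = 0.4027 × 13^0.667 = 0.4027 × 5.534 = 2.228 μm

D(13) = 2.23 μm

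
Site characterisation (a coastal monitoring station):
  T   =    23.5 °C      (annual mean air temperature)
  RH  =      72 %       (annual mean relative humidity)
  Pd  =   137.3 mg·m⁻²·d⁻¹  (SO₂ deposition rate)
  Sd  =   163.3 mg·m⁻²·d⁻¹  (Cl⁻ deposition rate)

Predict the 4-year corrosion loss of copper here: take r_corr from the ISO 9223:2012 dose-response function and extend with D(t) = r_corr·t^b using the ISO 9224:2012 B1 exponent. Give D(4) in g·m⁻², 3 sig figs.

D(4) = 48.9 g·m⁻²

copper: f(T) = -0.080·(T−10) [T>10 °C] = -1.0800
  sulphur-dioxide contribution → 0.4528 μm/a
  chloride contribution → 1.714 μm/a
  ⇒ r_corr(copper) = 2.167 μm/a
Long-term exponent b (ISO 9224 Table 2, B1) = 0.667
  D(4) = 2.167 × 4^0.667 = 2.167 × 2.521 = 5.463 μm
  Mass loss = 5.463 μm × 8.96 g/cm³ = 48.94 g·m⁻²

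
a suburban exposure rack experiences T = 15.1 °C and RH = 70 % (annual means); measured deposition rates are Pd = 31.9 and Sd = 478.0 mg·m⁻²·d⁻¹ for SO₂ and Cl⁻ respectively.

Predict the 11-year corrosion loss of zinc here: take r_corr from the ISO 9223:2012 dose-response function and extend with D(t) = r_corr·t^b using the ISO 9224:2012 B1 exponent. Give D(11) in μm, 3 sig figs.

zinc: temperature factor f = -0.071·(5.1) = -0.3621
  Pd branch = 0.0129·Pd^0.44·e^(0.046·RH+f) = 1.031 μm/a
  Cl⁻ term: 0.0175·478.0^0.57·exp(0.008·70+0.085·15.1) = 3.723
  r_corr = 1.031 + 3.723 = 4.755 μm/a
Long-term exponent b (ISO 9224 Table 2, B1) = 0.813
  D(11) = 4.755 × 11^0.813 = 4.755 × 7.025 = 33.4 μm

D(11) = 33.4 μm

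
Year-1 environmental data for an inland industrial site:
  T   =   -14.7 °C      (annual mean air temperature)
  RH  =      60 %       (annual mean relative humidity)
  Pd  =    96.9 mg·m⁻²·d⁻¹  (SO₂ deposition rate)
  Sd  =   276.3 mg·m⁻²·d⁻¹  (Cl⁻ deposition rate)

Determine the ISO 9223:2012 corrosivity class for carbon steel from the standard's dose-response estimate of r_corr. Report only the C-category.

carbon steel: T≤10 °C ⇒ hinge +0.150·(-14.7−10) = -3.7050
  SO₂ term: 1.77·96.9^0.52·exp(0.02·60-3.7050) = 1.559
  Sd branch = 0.102·Sd^0.62·e^(0.033·RH+0.04·T) = 13.39 μm/a
  sum: 1.559 + 13.39 → r_corr = 14.95 μm/a
14.9 μm/a falls in (1.3, 25] for carbon steel → category C2

C2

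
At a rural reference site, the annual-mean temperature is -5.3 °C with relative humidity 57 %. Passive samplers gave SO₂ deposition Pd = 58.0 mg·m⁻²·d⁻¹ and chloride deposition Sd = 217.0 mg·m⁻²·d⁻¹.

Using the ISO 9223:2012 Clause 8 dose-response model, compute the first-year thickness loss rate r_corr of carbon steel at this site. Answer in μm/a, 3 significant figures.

r_corr = 19.8 μm/a

carbon steel: T≤10 °C ⇒ hinge +0.150·(-5.3−10) = -2.2950
  Pd branch = 1.77·Pd^0.52·e^(0.02·RH+f) = 4.606 μm/a
  Sd branch = 0.102·Sd^0.62·e^(0.033·RH+0.04·T) = 15.21 μm/a
  sum: 4.606 + 15.21 → r_corr = 19.81 μm/a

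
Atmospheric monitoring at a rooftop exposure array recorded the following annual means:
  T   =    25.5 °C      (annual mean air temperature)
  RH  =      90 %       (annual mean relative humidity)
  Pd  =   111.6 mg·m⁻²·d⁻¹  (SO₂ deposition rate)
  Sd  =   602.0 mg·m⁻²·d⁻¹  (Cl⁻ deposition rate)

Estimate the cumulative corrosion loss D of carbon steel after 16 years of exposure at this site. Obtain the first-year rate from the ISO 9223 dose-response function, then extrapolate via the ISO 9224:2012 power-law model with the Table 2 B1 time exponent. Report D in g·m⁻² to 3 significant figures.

D(16) = 1.16e+04 g·m⁻²

carbon steel: f(T) = -0.054·(T−10) [T>10 °C] = -0.8370
  SO₂ term: 1.77·111.6^0.52·exp(0.02·90-0.8370) = 53.83
  Cl⁻ term: 0.102·602.0^0.62·exp(0.033·90+0.04·25.5) = 291.6
  sum: 53.83 + 291.6 → r_corr = 345.4 μm/a
Long-term exponent b (ISO 9224 Table 2, B1) = 0.523
  D(16) = 345.4 × 16^0.523 = 345.4 × 4.263 = 1473 μm
  Mass loss = 1473 μm × 7.85 g/cm³ = 1.156e+04 g·m⁻²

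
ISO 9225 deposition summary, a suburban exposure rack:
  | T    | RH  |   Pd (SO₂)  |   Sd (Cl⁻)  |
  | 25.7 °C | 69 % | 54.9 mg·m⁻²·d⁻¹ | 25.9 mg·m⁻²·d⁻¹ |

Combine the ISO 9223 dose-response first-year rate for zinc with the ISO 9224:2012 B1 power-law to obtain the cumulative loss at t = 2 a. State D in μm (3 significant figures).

zinc: T>10 °C ⇒ hinge -0.071·(25.7−10) = -1.1147
  sulphur-dioxide contribution → 0.5893 μm/a
  chloride contribution → 1.726 μm/a
  total first-year rate 2.315 μm/a
Power-law: D(2) = r_corr · 2^0.813
  D(2) = 2.315 × 2^0.813 = 2.315 × 1.757 = 4.068 μm

D(2) = 4.07 μm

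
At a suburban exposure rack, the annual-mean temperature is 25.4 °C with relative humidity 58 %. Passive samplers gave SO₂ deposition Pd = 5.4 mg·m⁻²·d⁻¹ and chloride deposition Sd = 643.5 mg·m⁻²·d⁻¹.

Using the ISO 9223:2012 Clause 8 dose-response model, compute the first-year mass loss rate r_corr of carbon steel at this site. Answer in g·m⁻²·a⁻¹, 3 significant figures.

r_corr = 873 g·m⁻²·a⁻¹

carbon steel: T>10 °C ⇒ hinge -0.054·(25.4−10) = -0.8316
  Pd branch = 1.77·Pd^0.52·e^(0.02·RH+f) = 5.908 μm/a
  Cl⁻ term: 0.102·643.5^0.62·exp(0.033·58+0.04·25.4) = 105.3
  sum: 5.908 + 105.3 → r_corr = 111.2 μm/a
Convert to mass loss: 111.2 μm/a × 7.85 g/cm³ = 872.9 g·m⁻²·a⁻¹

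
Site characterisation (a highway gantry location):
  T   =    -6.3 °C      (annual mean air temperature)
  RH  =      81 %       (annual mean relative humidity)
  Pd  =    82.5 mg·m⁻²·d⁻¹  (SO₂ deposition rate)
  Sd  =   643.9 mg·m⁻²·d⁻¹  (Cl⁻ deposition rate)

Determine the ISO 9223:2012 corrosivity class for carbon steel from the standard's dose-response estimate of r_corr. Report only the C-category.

C4

carbon steel: T≤10 °C ⇒ hinge +0.150·(-6.3−10) = -2.4450
  sulphur-dioxide contribution → 7.695 μm/a
  chloride contribution → 63.31 μm/a
  ⇒ r_corr(carbon steel) = 71.01 μm/a
ISO 9223 Table 2 (carbon steel): 50 < 71 ≤ 80 μm/a ⇒ C4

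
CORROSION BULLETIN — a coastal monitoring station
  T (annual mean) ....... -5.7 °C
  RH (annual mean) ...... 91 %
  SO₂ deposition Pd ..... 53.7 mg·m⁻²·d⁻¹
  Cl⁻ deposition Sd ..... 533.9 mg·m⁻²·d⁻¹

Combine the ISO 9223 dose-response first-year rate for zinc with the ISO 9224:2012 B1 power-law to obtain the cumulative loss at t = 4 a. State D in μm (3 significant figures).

zinc: f(T) = +0.038·(T−10) [T≤10 °C] = -0.5966
  Pd branch = 0.0129·Pd^0.44·e^(0.046·RH+f) = 2.695 μm/a
  Sd branch = 0.0175·Sd^0.57·e^(0.008·RH+0.085·T) = 0.8006 μm/a
  sum: 2.695 + 0.8006 → r_corr = 3.496 μm/a
Long-term exponent b (ISO 9224 Table 2, B1) = 0.813
  D(4) = 3.496 × 4^0.813 = 3.496 × 3.087 = 10.79 μm

D(4) = 10.8 μm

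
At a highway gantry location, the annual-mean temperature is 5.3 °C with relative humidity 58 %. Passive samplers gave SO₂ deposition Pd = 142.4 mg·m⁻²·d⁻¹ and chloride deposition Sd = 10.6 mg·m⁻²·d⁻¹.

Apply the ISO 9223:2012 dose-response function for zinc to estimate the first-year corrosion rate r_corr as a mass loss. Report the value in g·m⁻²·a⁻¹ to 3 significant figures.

r_corr = 11.0 g·m⁻²·a⁻¹

zinc: T≤10 °C ⇒ hinge +0.038·(5.3−10) = -0.1786
  SO₂ term: 0.0129·142.4^0.44·exp(0.046·58-0.1786) = 1.378
  Cl⁻ term: 0.0175·10.6^0.57·exp(0.008·58+0.085·5.3) = 0.1677
  sum: 1.378 + 0.1677 → r_corr = 1.546 μm/a
Convert to mass loss: 1.546 μm/a × 7.14 g/cm³ = 11.04 g·m⁻²·a⁻¹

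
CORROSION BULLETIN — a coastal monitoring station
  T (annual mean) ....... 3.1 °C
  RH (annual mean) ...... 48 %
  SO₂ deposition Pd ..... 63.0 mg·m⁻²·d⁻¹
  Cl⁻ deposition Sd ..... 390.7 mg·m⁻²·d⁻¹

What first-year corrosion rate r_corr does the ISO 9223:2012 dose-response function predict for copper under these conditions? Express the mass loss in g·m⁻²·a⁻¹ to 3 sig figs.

r_corr = 4.01 g·m⁻²·a⁻¹

copper: f(T) = +0.126·(T−10) [T≤10 °C] = -0.8694
  SO₂ term: 0.0053·63.0^0.26·exp(0.059·48-0.8694) = 0.1108
  Cl⁻ term: 0.01025·390.7^0.27·exp(0.036·48+0.049·3.1) = 0.3365
  sum: 0.1108 + 0.3365 → r_corr = 0.4473 μm/a
Convert to mass loss: 0.4473 μm/a × 8.96 g/cm³ = 4.007 g·m⁻²·a⁻¹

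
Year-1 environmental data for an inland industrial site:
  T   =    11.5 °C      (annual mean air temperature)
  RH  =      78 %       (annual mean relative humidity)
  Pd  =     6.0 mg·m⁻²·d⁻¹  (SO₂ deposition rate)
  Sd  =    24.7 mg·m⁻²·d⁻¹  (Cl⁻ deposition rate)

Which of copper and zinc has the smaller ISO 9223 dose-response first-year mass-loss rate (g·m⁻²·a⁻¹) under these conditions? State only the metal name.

zinc

copper: T>10 °C ⇒ hinge -0.080·(11.5−10) = -0.1200
  Pd branch = 0.0053·Pd^0.26·e^(0.059·RH+f) = 0.7466 μm/a
  Cl⁻ term: 0.01025·24.7^0.27·exp(0.036·78+0.049·11.5) = 0.7095
  sum: 0.7466 + 0.7095 → r_corr = 1.456 μm/a
  mass loss = 1.456 μm/a × 8.96 g/cm³ = 13.05 g·m⁻²·a⁻¹
zinc: T>10 °C ⇒ hinge -0.071·(11.5−10) = -0.1065
  SO₂ term: 0.0129·6.0^0.44·exp(0.046·78-0.1065) = 0.9225
  Cl⁻ term: 0.0175·24.7^0.57·exp(0.008·78+0.085·11.5) = 0.54
  r_corr = 0.9225 + 0.54 = 1.463 μm/a
  mass loss = 1.463 μm/a × 7.14 g/cm³ = 10.44 g·m⁻²·a⁻¹
Ordering by g·m⁻²·a⁻¹: copper (13) > zinc (10.4)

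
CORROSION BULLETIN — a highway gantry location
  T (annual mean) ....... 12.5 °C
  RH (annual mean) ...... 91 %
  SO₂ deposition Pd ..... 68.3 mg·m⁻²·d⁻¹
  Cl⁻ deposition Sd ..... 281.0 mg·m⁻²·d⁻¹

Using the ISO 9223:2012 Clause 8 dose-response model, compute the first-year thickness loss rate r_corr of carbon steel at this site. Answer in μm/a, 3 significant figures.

carbon steel: T>10 °C ⇒ hinge -0.054·(12.5−10) = -0.1350
  Pd branch = 1.77·Pd^0.52·e^(0.02·RH+f) = 85.83 μm/a
  Cl⁻ term: 0.102·281.0^0.62·exp(0.033·91+0.04·12.5) = 111.7
  sum: 85.83 + 111.7 → r_corr = 197.6 μm/a

r_corr = 198 μm/a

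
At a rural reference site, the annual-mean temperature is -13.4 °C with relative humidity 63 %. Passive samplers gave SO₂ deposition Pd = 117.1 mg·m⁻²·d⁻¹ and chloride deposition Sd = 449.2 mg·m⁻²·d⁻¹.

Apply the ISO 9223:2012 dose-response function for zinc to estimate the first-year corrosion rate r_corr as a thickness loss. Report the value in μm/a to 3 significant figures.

zinc: temperature factor f = +0.038·(-23.4) = -0.8892
  SO₂ term: 0.0129·117.1^0.44·exp(0.046·63-0.8892) = 0.7819
  Cl⁻ term: 0.0175·449.2^0.57·exp(0.008·63+0.085·-13.4) = 0.3014
  r_corr = 0.7819 + 0.3014 = 1.083 μm/a

r_corr = 1.08 μm/a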